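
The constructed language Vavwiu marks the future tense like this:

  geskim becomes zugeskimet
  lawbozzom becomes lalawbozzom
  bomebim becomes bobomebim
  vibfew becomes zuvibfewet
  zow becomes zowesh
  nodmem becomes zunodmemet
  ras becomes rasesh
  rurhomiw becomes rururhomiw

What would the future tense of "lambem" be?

zulambemet

"lambem" has 2 vowels. The stems with 2 vowels (geskim → zugeskimet, nodmem → zunodmemet, vibfew → zuvibfewet) add zu- … -et around the stem.
The other patterns: stems with 1 vowel add -esh; stems with 3 vowels repeat the first consonant+vowel as a prefix.
So lambem → zulambemet.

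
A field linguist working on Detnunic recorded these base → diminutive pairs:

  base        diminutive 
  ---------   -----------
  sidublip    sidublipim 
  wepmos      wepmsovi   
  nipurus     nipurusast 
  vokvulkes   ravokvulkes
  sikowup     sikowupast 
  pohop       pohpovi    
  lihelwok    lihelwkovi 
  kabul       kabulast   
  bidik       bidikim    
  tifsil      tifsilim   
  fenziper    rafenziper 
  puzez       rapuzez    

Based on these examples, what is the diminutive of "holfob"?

vokvulkes and nipurus both end in -s yet inflect differently (ravokvulkes, nipurusast), so the final letter is not what conditions the rule; the last vowel is.
"holfob" has last vowel 'o'. The stems whose last vowel is 'o' (pohop → pohpovi, wepmos → wepmsovi, lihelwok → lihelwkovi) delete the last vowel and add -ovi.
So holfob → holfbovi.

holfbovi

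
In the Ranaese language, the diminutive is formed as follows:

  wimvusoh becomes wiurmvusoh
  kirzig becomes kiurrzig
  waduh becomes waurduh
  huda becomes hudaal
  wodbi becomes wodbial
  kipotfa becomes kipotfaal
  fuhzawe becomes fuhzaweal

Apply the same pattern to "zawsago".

kirzig and wodbi both have last vowel 'i' yet inflect differently (kiurrzig, wodbial), so the last vowel is not what conditions the rule; whether the stem ends in a vowel or a consonant is.
"zawsago" ends in a vowel. The stems ending in a vowel (huda → hudaal, fuhzawe → fuhzaweal, kipotfa → kipotfaal) add -al.
So zawsago → zawsagoal.

zawsagoal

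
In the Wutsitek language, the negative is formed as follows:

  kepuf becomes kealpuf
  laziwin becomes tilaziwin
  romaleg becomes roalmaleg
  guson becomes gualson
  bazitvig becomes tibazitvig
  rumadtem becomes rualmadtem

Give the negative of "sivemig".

"sivemig" has last vowel 'i'. The stems whose last vowel is 'i' (bazitvig → tibazitvig, laziwin → tilaziwin) add the prefix ti-.
The other pattern: stems whose last vowel is 'e', 'o' or 'u' insert -al- after the first vowel.
So sivemig → tisivemig.

tisivemig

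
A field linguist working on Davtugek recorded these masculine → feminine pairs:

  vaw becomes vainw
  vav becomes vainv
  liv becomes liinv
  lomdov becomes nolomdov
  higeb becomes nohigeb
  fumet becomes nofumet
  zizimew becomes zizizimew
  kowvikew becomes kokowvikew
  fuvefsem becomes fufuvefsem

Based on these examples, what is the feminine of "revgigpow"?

vav and lomdov both end in -v yet inflect differently (vainv, nolomdov), so the final letter is not what conditions the rule; the number of vowels is.
"revgigpow" has 3 vowels. The stems with 3 vowels (zizimew → zizizimew, kowvikew → kokowvikew, fuvefsem → fufuvefsem) repeat the first consonant+vowel as a prefix.
So revgigpow → rerevgigpow.

rerevgigpow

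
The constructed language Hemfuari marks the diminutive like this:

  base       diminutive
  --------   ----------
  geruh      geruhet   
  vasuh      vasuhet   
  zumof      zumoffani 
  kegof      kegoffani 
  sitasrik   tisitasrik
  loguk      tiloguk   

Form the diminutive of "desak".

tidesak

geruh and loguk both have last vowel 'u' yet inflect differently (geruhet, tiloguk), so the last vowel is not what conditions the rule; the final letter is.
"desak" ends in -k. The stems ending in -k (loguk → tiloguk, sitasrik → tisitasrik) add the prefix ti-.
The other patterns: stems ending in -h add -et; stems ending in -f double the final consonant and add -ani.
So desak → tidesak.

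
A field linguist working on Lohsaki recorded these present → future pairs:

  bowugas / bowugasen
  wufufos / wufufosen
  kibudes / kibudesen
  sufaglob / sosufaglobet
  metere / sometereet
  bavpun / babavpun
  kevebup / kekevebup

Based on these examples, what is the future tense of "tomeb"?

sotomebet

wufufos and sufaglob both have last vowel 'o' yet inflect differently (wufufosen, sosufaglobet), so the last vowel is not what conditions the rule; the final letter is.
"tomeb" ends in -b. The one such stem in the data (sufaglob → sosufaglobet) adds so- … -et around the stem, so the same rule applies.
So tomeb → sotomebet.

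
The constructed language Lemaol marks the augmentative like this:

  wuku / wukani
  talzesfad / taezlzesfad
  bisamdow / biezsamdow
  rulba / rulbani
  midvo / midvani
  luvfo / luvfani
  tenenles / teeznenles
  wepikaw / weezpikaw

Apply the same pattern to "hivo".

rulba and wepikaw both have last vowel 'a' yet inflect differently (rulbani, weezpikaw), so the last vowel is not what conditions the rule; whether the stem ends in a vowel or a consonant is.
"hivo" ends in a vowel. The stems ending in a vowel (midvo → midvani, luvfo → luvfani, rulba → rulbani) drop the final letter and add -ani.
The other pattern: stems ending in a consonant insert -ez- after the first vowel.
So hivo → hivani.

hivani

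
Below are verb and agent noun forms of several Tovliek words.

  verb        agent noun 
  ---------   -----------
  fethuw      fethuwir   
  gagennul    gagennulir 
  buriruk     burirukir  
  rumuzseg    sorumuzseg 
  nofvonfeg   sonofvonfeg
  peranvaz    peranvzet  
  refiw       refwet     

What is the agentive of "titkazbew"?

"titkazbew" has last vowel 'e'. The stems whose last vowel is 'e' (rumuzseg → sorumuzseg, nofvonfeg → sonofvonfeg) add the prefix so-.
The other patterns: stems whose last vowel is 'u' add -ir; stems whose last vowel is 'a' or 'i' delete the last vowel and add -et.
So titkazbew → sotitkazbew.

sotitkazbew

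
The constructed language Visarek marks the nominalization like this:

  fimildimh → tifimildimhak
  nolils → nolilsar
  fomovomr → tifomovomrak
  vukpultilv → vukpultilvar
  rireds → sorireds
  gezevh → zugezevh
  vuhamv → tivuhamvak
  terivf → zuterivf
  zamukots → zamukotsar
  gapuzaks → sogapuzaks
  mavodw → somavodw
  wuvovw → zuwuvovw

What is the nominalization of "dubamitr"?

gezevh and fimildimh both end in -h yet inflect differently (zugezevh, tifimildimhak), so the final letter is not what conditions the rule; the second-to-last letter is.
"dubamitr" has second-to-last letter 't'. The one such stem in the data (zamukots → zamukotsar) adds -ar, so the same rule applies.
The other patterns: stems whose second-to-last letter is 'v' add the prefix zu-; stems whose second-to-last letter is 'm' add ti- … -ak around the stem; stems whose second-to-last letter is 'd' or 'k' add the prefix so-.
So dubamitr → dubamitrar.

dubamitrar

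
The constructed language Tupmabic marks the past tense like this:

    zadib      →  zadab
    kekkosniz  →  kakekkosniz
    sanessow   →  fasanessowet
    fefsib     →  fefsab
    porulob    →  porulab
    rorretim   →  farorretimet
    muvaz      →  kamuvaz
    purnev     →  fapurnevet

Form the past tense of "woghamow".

fawoghamowet

"woghamow" ends in -w. The one such stem in the data (sanessow → fasanessowet) adds fa- … -et around the stem, so the same rule applies.
So woghamow → fawoghamowet.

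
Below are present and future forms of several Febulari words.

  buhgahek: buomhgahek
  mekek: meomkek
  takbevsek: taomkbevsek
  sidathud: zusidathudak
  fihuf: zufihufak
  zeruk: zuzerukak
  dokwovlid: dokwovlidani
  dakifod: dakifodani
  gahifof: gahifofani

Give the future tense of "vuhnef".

vuomhnef

buhgahek and zeruk both end in -k yet inflect differently (buomhgahek, zuzerukak), so the final letter is not what conditions the rule; the last vowel is.
"vuhnef" has last vowel 'e'. The stems whose last vowel is 'e' (buhgahek → buomhgahek, mekek → meomkek, takbevsek → taomkbevsek) insert -om- after the first vowel.
The other patterns: stems whose last vowel is 'u' add zu- … -ak around the stem; stems whose last vowel is 'i' or 'o' add -ani.
So vuhnef → vuomhnef.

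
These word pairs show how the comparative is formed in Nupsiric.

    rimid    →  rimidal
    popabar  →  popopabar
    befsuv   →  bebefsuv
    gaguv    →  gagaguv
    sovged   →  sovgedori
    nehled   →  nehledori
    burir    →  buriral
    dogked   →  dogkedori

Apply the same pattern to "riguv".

ririguv

"riguv" has last vowel 'u'. The stems whose last vowel is 'u' (befsuv → bebefsuv, gaguv → gagaguv) repeat the first consonant+vowel as a prefix.
So riguv → ririguv.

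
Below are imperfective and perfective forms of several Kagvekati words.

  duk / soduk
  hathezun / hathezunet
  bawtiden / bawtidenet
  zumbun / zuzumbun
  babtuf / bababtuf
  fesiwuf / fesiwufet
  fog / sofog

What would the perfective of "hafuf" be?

zumbun and bawtiden both end in -n yet inflect differently (zuzumbun, bawtidenet), so the final letter is not what conditions the rule; the number of vowels is.
"hafuf" has 2 vowels. The stems with 2 vowels (babtuf → bababtuf, zumbun → zuzumbun) repeat the first consonant+vowel as a prefix.
So hafuf → hahafuf.

hahafuf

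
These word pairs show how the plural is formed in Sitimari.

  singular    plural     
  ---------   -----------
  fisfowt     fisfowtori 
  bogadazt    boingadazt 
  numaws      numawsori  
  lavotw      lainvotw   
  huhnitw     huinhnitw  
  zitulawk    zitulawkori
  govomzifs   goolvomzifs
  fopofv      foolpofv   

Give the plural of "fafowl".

fafowlori

"fafowl" has second-to-last letter 'w'. The stems whose second-to-last letter is 'w' (fisfowt → fisfowtori, zitulawk → zitulawkori, numaws → numawsori) add -ori.
So fafowl → fafowlori.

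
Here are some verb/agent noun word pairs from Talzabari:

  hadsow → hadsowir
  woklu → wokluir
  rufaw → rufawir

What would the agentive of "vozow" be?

Every pair shown (hadsow → hadsowir, woklu → wokluir, rufaw → rufawir) follows the same rule: add -ir.
So vozow → vozowir.

vozowir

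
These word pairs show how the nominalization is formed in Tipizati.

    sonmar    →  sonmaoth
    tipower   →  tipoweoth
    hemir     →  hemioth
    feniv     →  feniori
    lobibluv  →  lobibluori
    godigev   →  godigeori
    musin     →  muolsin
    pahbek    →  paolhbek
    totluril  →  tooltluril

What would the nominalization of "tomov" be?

tomoori

hemir and feniv both have last vowel 'i' yet inflect differently (hemioth, feniori), so the last vowel is not what conditions the rule; the final letter is.
"tomov" ends in -v. The stems ending in -v (feniv → feniori, lobibluv → lobibluori, godigev → godigeori) drop the final letter and add -ori.
The other patterns: stems ending in -r drop the final letter and add -oth; stems ending in -k, -l or -n insert -ol- after the first vowel.
So tomov → tomoori.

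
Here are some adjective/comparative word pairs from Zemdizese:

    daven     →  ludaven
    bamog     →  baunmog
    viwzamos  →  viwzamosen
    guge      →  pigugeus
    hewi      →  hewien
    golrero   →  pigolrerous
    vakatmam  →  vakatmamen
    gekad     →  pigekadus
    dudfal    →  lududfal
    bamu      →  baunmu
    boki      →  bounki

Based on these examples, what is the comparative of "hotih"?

hotihen

boki and hewi both end in -i yet inflect differently (bounki, hewien), so the final letter is not what conditions the rule; the first letter is.
"hotih" begins with h-. The one such stem in the data (hewi → hewien) adds -en, so the same rule applies.
So hotih → hotihen.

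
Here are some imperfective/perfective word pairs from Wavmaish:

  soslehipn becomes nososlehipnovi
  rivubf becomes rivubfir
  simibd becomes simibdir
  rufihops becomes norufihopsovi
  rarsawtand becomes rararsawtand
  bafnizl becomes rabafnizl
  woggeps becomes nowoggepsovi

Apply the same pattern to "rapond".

rarapond

simibd and rarsawtand both end in -d yet inflect differently (simibdir, rararsawtand), so the final letter is not what conditions the rule; the second-to-last letter is.
"rapond" has second-to-last letter 'n'. The one such stem in the data (rarsawtand → rararsawtand) adds the prefix ra-, so the same rule applies.
The other patterns: stems whose second-to-last letter is 'b' add -ir; stems whose second-to-last letter is 'p' add no- … -ovi around the stem.
So rapond → rarapond.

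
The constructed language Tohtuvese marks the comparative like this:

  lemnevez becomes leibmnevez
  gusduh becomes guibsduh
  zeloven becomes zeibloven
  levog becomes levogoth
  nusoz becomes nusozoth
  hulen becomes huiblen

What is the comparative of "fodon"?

fodonoth

nusoz and lemnevez both end in -z yet inflect differently (nusozoth, leibmnevez), so the final letter is not what conditions the rule; the last vowel is.
"fodon" has last vowel 'o'. The stems whose last vowel is 'o' (nusoz → nusozoth, levog → levogoth) add -oth.
So fodon → fodonoth.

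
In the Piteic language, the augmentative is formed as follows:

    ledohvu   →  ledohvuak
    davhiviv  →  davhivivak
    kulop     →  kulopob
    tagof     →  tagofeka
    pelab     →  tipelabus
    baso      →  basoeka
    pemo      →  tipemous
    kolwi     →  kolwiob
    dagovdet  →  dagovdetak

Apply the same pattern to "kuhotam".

baso and pemo both end in -o yet inflect differently (basoeka, tipemous), so the final letter is not what conditions the rule; the first letter is.
"kuhotam" begins with k-. The stems beginning with k- (kolwi → kolwiob, kulop → kulopob) add -ob.
The other patterns: stems beginning with b- or t- add -eka; stems beginning with p- add ti- … -us around the stem; stems beginning with d- or l- add -ak.
So kuhotam → kuhotamob.

kuhotamob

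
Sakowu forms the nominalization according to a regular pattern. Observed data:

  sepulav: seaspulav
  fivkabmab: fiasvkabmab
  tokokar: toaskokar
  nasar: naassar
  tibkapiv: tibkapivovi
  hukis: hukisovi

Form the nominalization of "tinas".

sepulav and tibkapiv both end in -v yet inflect differently (seaspulav, tibkapivovi), so the final letter is not what conditions the rule; the last vowel is.
"tinas" has last vowel 'a'. The stems whose last vowel is 'a' (sepulav → seaspulav, fivkabmab → fiasvkabmab, tokokar → toaskokar) insert -as- after the first vowel.
The other pattern: stems whose last vowel is 'i' add -ovi.
So tinas → tiasnas.

tiasnas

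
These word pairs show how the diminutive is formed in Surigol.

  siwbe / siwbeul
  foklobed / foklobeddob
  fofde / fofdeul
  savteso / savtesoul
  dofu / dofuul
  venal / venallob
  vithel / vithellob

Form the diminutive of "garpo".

garpoul

fofde and foklobed both have last vowel 'e' yet inflect differently (fofdeul, foklobeddob), so the last vowel is not what conditions the rule; whether the stem ends in a vowel or a consonant is.
"garpo" ends in a vowel. The stems ending in a vowel (fofde → fofdeul, siwbe → siwbeul, dofu → dofuul) add -ul.
The other pattern: stems ending in a consonant double the final consonant and add -ob.
So garpo → garpoul.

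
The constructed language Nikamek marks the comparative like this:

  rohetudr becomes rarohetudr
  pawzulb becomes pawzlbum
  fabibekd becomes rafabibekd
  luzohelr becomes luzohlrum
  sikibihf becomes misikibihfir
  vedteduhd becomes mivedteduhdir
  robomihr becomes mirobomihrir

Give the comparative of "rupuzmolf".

"rupuzmolf" has second-to-last letter 'l'. The stems whose second-to-last letter is 'l' (pawzulb → pawzlbum, luzohelr → luzohlrum) delete the last vowel and add -um.
So rupuzmolf → rupuzmlfum.

rupuzmlfum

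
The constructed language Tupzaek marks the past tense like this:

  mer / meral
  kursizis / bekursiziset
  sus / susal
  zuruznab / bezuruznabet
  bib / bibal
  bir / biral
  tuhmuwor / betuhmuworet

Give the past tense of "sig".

"sig" has 1 vowel. The stems with 1 vowel (bib → bibal, bir → biral, mer → meral) add -al.
So sig → sigal.

sigal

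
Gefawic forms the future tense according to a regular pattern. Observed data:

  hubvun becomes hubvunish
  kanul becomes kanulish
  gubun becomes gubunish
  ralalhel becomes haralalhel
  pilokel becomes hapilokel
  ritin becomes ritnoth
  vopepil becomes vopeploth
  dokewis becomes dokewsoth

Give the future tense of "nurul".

kanul and ralalhel both end in -l yet inflect differently (kanulish, haralalhel), so the final letter is not what conditions the rule; the last vowel is.
"nurul" has last vowel 'u'. The stems whose last vowel is 'u' (hubvun → hubvunish, kanul → kanulish, gubun → gubunish) add -ish.
The other patterns: stems whose last vowel is 'e' add the prefix ha-; stems whose last vowel is 'i' delete the last vowel and add -oth.
So nurul → nurulish.

nurulish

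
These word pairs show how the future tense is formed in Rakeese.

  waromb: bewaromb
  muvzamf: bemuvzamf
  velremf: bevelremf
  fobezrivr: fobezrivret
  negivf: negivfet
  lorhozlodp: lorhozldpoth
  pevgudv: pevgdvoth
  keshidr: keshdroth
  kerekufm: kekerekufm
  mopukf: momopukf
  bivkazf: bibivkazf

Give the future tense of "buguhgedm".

buguhgdmoth

muvzamf and negivf both end in -f yet inflect differently (bemuvzamf, negivfet), so the final letter is not what conditions the rule; the second-to-last letter is.
"buguhgedm" has second-to-last letter 'd'. The stems whose second-to-last letter is 'd' (lorhozlodp → lorhozldpoth, pevgudv → pevgdvoth, keshidr → keshdroth) delete the last vowel and add -oth.
The other patterns: stems whose second-to-last letter is 'm' add the prefix be-; stems whose second-to-last letter is 'v' add -et; stems whose second-to-last letter is 'f', 'k' or 'z' repeat the first consonant+vowel as a prefix.
So buguhgedm → buguhgdmoth.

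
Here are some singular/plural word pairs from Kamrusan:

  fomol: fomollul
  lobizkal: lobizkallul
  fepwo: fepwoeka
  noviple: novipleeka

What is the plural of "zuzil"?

zuzillul

"zuzil" ends in a consonant. The stems ending in a consonant (fomol → fomollul, lobizkal → lobizkallul) double the final consonant and add -ul.
The other pattern: stems ending in a vowel add -eka.
So zuzil → zuzillul.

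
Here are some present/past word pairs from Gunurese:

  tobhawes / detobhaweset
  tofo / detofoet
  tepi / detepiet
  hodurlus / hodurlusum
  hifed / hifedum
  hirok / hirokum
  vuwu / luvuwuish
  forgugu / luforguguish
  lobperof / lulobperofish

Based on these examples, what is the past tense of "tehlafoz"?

detehlafozet

tobhawes and hodurlus both end in -s yet inflect differently (detobhaweset, hodurlusum), so the final letter is not what conditions the rule; the first letter is.
"tehlafoz" begins with t-. The stems beginning with t- (tobhawes → detobhaweset, tofo → detofoet, tepi → detepiet) add de- … -et around the stem.
So tehlafoz → detehlafozet.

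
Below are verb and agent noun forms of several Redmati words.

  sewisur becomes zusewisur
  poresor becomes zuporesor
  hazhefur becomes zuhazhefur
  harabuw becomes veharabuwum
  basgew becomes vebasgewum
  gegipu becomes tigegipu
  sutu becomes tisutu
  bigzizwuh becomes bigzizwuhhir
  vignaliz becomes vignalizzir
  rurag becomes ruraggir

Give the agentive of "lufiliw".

velufiliwum

sewisur and harabuw both have last vowel 'u' yet inflect differently (zusewisur, veharabuwum), so the last vowel is not what conditions the rule; the final letter is.
"lufiliw" ends in -w. The stems ending in -w (harabuw → veharabuwum, basgew → vebasgewum) add ve- … -um around the stem.
So lufiliw → velufiliwum.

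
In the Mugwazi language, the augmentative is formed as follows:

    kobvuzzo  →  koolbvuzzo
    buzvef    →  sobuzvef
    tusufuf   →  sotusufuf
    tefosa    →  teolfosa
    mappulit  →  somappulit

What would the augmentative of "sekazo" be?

seolkazo

tefosa and tusufuf both begin with t- yet inflect differently (teolfosa, sotusufuf), so the first letter is not what conditions the rule; whether the stem ends in a vowel or a consonant is.
"sekazo" ends in a vowel. The stems ending in a vowel (kobvuzzo → koolbvuzzo, tefosa → teolfosa) insert -ol- after the first vowel.
The other pattern: stems ending in a consonant add the prefix so-.
So sekazo → seolkazo.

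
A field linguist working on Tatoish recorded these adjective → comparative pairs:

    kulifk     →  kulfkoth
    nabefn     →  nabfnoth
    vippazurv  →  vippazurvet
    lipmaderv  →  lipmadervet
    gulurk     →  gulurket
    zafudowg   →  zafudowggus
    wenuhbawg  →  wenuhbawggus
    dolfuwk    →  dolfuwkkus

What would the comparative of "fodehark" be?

kulifk and gulurk both end in -k yet inflect differently (kulfkoth, gulurket), so the final letter is not what conditions the rule; the second-to-last letter is.
"fodehark" has second-to-last letter 'r'. The stems whose second-to-last letter is 'r' (vippazurv → vippazurvet, lipmaderv → lipmadervet, gulurk → gulurket) add -et.
The other patterns: stems whose second-to-last letter is 'f' delete the last vowel and add -oth; stems whose second-to-last letter is 'w' double the final consonant and add -us.
So fodehark → fodeharket.

fodeharket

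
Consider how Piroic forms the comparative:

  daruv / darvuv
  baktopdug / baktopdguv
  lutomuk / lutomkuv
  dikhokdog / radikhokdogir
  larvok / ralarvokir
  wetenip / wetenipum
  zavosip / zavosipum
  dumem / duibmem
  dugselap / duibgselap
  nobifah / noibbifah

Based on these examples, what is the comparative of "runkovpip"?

"runkovpip" has last vowel 'i'. The stems whose last vowel is 'i' (wetenip → wetenipum, zavosip → zavosipum) add -um.
The other patterns: stems whose last vowel is 'u' delete the last vowel and add -uv; stems whose last vowel is 'o' add ra- … -ir around the stem; stems whose last vowel is 'a' or 'e' insert -ib- after the first vowel.
So runkovpip → runkovpipum.

runkovpipum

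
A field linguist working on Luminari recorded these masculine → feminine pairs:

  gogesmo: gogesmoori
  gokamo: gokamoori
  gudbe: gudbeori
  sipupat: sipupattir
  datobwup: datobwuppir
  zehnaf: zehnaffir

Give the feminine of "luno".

gogesmo and sipupat both have 3 vowels yet inflect differently (gogesmoori, sipupattir), so the number of vowels is not what conditions the rule; whether the stem ends in a vowel or a consonant is.
"luno" ends in a vowel. The stems ending in a vowel (gogesmo → gogesmoori, gokamo → gokamoori, gudbe → gudbeori) add -ori.
So luno → lunoori.

lunoori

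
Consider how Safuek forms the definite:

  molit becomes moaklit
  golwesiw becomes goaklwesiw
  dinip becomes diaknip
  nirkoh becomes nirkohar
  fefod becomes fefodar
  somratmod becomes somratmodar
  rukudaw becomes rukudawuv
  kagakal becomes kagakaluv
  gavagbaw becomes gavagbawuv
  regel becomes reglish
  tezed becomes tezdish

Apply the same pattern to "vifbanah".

golwesiw and rukudaw both end in -w yet inflect differently (goaklwesiw, rukudawuv), so the final letter is not what conditions the rule; the last vowel is.
"vifbanah" has last vowel 'a'. The stems whose last vowel is 'a' (rukudaw → rukudawuv, kagakal → kagakaluv, gavagbaw → gavagbawuv) add -uv.
The other patterns: stems whose last vowel is 'i' insert -ak- after the first vowel; stems whose last vowel is 'o' add -ar; stems whose last vowel is 'e' delete the last vowel and add -ish.
So vifbanah → vifbanahuv.

vifbanahuv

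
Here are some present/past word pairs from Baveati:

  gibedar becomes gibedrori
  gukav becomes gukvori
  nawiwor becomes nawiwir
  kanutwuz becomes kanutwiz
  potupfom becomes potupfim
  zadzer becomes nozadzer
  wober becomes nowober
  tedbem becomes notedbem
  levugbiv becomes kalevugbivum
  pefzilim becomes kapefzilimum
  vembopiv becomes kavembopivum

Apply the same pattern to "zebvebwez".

nozebvebwez

gibedar and nawiwor both end in -r yet inflect differently (gibedrori, nawiwir), so the final letter is not what conditions the rule; the last vowel is.
"zebvebwez" has last vowel 'e'. The stems whose last vowel is 'e' (zadzer → nozadzer, wober → nowober, tedbem → notedbem) add the prefix no-.
The other patterns: stems whose last vowel is 'a' delete the last vowel and add -ori; stems whose last vowel is 'o' or 'u' change the last vowel to 'i'; stems whose last vowel is 'i' add ka- … -um around the stem.
So zebvebwez → nozebvebwez.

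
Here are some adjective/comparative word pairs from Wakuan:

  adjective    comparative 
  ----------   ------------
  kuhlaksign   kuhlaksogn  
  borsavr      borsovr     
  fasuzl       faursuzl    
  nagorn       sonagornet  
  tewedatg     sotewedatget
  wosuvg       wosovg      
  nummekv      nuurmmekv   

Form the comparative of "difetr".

tewedatg and wosuvg both end in -g yet inflect differently (sotewedatget, wosovg), so the final letter is not what conditions the rule; the second-to-last letter is.
"difetr" has second-to-last letter 't'. The one such stem in the data (tewedatg → sotewedatget) adds so- … -et around the stem, so the same rule applies.
So difetr → sodifetret.

sodifetret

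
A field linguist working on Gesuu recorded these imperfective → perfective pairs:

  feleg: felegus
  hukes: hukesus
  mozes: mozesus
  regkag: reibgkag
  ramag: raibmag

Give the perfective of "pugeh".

pugehus

"pugeh" has last vowel 'e'. The stems whose last vowel is 'e' (feleg → felegus, hukes → hukesus, mozes → mozesus) add -us.
The other pattern: stems whose last vowel is 'a' insert -ib- after the first vowel.
So pugeh → pugehus.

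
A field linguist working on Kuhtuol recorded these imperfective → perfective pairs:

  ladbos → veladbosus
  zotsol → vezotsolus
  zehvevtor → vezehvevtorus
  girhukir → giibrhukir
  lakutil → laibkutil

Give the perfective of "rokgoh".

"rokgoh" has last vowel 'o'. The stems whose last vowel is 'o' (ladbos → veladbosus, zotsol → vezotsolus, zehvevtor → vezehvevtorus) add ve- … -us around the stem.
So rokgoh → verokgohus.

verokgohus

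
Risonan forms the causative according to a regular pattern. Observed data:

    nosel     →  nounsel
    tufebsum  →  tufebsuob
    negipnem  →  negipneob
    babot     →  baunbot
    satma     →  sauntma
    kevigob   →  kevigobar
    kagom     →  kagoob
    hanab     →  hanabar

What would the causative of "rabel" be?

kevigob and kagom both have last vowel 'o' yet inflect differently (kevigobar, kagoob), so the last vowel is not what conditions the rule; the final letter is.
"rabel" ends in -l. The one such stem in the data (nosel → nounsel) inserts -un- after the first vowel (as do babot, satma), so the same rule applies.
The other patterns: stems ending in -b add -ar; stems ending in -m drop the final letter and add -ob.
So rabel → raunbel.

raunbel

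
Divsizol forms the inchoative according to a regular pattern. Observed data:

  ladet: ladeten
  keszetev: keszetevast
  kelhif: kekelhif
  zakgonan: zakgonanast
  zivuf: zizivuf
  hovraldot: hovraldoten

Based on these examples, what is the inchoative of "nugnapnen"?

ladet and keszetev both have last vowel 'e' yet inflect differently (ladeten, keszetevast), so the last vowel is not what conditions the rule; the final letter is.
"nugnapnen" ends in -n. The one such stem in the data (zakgonan → zakgonanast) adds -ast, so the same rule applies.
The other patterns: stems ending in -t add -en; stems ending in -f repeat the first consonant+vowel as a prefix.
So nugnapnen → nugnapnenast.

nugnapnenast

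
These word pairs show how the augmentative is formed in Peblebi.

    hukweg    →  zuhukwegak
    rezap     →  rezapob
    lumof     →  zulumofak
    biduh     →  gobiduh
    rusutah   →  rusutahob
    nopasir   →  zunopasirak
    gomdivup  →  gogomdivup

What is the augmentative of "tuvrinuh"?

gotuvrinuh

"tuvrinuh" has last vowel 'u'. The stems whose last vowel is 'u' (biduh → gobiduh, gomdivup → gogomdivup) add the prefix go-.
So tuvrinuh → gotuvrinuh.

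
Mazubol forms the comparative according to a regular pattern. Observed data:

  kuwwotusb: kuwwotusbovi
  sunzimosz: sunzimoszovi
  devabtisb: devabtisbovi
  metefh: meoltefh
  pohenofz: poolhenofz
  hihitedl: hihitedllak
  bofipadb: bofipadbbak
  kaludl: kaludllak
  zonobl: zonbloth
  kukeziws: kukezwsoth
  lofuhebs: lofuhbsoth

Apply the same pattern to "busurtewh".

busurtwhoth

sunzimosz and pohenofz both end in -z yet inflect differently (sunzimoszovi, poolhenofz), so the final letter is not what conditions the rule; the second-to-last letter is.
"busurtewh" has second-to-last letter 'w'. The one such stem in the data (kukeziws → kukezwsoth) deletes the last vowel and adds -oth (as do zonobl, lofuhebs), so the same rule applies.
So busurtewh → busurtwhoth.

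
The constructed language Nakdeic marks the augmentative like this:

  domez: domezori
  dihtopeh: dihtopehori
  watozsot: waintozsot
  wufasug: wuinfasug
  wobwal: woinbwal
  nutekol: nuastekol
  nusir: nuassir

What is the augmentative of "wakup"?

wainkup

wobwal and nutekol both end in -l yet inflect differently (woinbwal, nuastekol), so the final letter is not what conditions the rule; the first letter is.
"wakup" begins with w-. The stems beginning with w- (watozsot → waintozsot, wufasug → wuinfasug, wobwal → woinbwal) insert -in- after the first vowel.
So wakup → wainkup.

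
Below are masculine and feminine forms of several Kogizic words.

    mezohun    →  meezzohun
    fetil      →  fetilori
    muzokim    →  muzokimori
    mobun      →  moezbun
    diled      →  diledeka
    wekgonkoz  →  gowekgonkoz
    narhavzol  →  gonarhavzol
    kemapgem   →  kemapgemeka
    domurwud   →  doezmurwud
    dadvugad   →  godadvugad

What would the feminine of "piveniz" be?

pivenizori

muzokim and kemapgem both end in -m yet inflect differently (muzokimori, kemapgemeka), so the final letter is not what conditions the rule; the last vowel is.
"piveniz" has last vowel 'i'. The stems whose last vowel is 'i' (fetil → fetilori, muzokim → muzokimori) add -ori.
The other patterns: stems whose last vowel is 'u' insert -ez- after the first vowel; stems whose last vowel is 'e' add -eka; stems whose last vowel is 'a' or 'o' add the prefix go-.
So piveniz → pivenizori.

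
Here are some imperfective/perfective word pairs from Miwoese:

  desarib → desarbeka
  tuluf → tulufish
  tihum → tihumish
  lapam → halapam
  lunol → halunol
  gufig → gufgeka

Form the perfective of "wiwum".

wiwumish

"wiwum" has last vowel 'u'. The stems whose last vowel is 'u' (tihum → tihumish, tuluf → tulufish) add -ish.
The other patterns: stems whose last vowel is 'i' delete the last vowel and add -eka; stems whose last vowel is 'a' or 'o' add the prefix ha-.
So wiwum → wiwumish.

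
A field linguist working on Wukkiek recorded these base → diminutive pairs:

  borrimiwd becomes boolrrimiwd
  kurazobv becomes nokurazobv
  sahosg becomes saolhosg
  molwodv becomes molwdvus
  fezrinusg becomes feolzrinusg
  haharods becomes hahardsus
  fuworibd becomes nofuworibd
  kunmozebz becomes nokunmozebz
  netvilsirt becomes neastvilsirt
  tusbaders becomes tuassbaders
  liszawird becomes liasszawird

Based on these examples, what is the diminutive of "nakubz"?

"nakubz" has second-to-last letter 'b'. The stems whose second-to-last letter is 'b' (fuworibd → nofuworibd, kurazobv → nokurazobv, kunmozebz → nokunmozebz) add the prefix no-.
So nakubz → nonakubz.

nonakubz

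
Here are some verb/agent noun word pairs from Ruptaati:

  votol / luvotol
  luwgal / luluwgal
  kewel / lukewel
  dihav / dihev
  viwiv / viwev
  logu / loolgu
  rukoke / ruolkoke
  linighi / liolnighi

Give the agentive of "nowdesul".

lunowdesul

luwgal and dihav both have last vowel 'a' yet inflect differently (luluwgal, dihev), so the last vowel is not what conditions the rule; the final letter is.
"nowdesul" ends in -l. The stems ending in -l (votol → luvotol, luwgal → luluwgal, kewel → lukewel) add the prefix lu-.
So nowdesul → lunowdesul.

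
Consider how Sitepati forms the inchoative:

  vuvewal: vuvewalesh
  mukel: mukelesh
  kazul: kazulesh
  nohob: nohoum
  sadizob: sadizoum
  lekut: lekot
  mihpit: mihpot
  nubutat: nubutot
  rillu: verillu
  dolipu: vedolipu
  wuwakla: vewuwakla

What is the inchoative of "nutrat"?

nutrot

kazul and lekut both have last vowel 'u' yet inflect differently (kazulesh, lekot), so the last vowel is not what conditions the rule; the final letter is.
"nutrat" ends in -t. The stems ending in -t (lekut → lekot, mihpit → mihpot, nubutat → nubutot) change the last vowel to 'o'.
The other patterns: stems ending in -l add -esh; stems ending in -b drop the final letter and add -um; stems ending in -a or -u add the prefix ve-.
So nutrat → nutrot.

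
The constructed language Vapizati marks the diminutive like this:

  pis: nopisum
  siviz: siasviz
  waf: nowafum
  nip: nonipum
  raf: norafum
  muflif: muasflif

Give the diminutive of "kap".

"kap" has 1 vowel. The stems with 1 vowel (raf → norafum, pis → nopisum, nip → nonipum) add no- … -um around the stem.
The other pattern: stems with 2 vowels insert -as- after the first vowel.
So kap → nokapum.

nokapum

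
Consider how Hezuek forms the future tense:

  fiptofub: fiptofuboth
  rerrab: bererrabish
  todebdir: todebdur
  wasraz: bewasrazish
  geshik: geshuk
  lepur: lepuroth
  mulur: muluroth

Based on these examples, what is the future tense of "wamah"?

mulur and todebdir both end in -r yet inflect differently (muluroth, todebdur), so the final letter is not what conditions the rule; the last vowel is.
"wamah" has last vowel 'a'. The stems whose last vowel is 'a' (rerrab → bererrabish, wasraz → bewasrazish) add be- … -ish around the stem.
So wamah → bewamahish.

bewamahish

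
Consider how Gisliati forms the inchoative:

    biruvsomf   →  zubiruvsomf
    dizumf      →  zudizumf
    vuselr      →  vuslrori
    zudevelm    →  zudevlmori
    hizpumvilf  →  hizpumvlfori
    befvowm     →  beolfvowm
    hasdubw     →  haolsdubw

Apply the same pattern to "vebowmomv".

biruvsomf and hizpumvilf both end in -f yet inflect differently (zubiruvsomf, hizpumvlfori), so the final letter is not what conditions the rule; the second-to-last letter is.
"vebowmomv" has second-to-last letter 'm'. The stems whose second-to-last letter is 'm' (biruvsomf → zubiruvsomf, dizumf → zudizumf) add the prefix zu-.
So vebowmomv → zuvebowmomv.

zuvebowmomv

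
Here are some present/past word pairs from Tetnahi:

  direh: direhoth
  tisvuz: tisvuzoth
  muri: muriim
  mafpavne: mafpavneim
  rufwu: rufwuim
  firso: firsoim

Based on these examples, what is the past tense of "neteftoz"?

neteftozoth

direh and mafpavne both have last vowel 'e' yet inflect differently (direhoth, mafpavneim), so the last vowel is not what conditions the rule; whether the stem ends in a vowel or a consonant is.
"neteftoz" ends in a consonant. The stems ending in a consonant (direh → direhoth, tisvuz → tisvuzoth) add -oth.
The other pattern: stems ending in a vowel add -im.
So neteftoz → neteftozoth.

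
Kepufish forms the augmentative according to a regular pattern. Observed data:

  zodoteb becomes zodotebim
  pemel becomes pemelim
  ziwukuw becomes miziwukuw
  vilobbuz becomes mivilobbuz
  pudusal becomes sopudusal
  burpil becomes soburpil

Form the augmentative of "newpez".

pemel and pudusal both end in -l yet inflect differently (pemelim, sopudusal), so the final letter is not what conditions the rule; the last vowel is.
"newpez" has last vowel 'e'. The stems whose last vowel is 'e' (zodoteb → zodotebim, pemel → pemelim) add -im.
So newpez → newpezim.

newpezim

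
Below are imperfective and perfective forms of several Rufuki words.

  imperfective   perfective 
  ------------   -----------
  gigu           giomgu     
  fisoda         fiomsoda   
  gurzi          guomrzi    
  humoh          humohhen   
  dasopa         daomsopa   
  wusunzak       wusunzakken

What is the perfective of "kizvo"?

kiomzvo

wusunzak and fisoda both have last vowel 'a' yet inflect differently (wusunzakken, fiomsoda), so the last vowel is not what conditions the rule; whether the stem ends in a vowel or a consonant is.
"kizvo" ends in a vowel. The stems ending in a vowel (fisoda → fiomsoda, gigu → giomgu, dasopa → daomsopa) insert -om- after the first vowel.
The other pattern: stems ending in a consonant double the final consonant and add -en.
So kizvo → kiomzvo.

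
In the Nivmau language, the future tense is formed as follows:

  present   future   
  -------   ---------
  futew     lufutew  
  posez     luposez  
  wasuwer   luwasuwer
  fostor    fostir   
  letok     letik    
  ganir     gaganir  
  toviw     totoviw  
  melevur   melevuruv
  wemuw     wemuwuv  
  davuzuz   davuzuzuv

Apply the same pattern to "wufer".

wasuwer and fostor both end in -r yet inflect differently (luwasuwer, fostir), so the final letter is not what conditions the rule; the last vowel is.
"wufer" has last vowel 'e'. The stems whose last vowel is 'e' (futew → lufutew, posez → luposez, wasuwer → luwasuwer) add the prefix lu-.
The other patterns: stems whose last vowel is 'o' change the last vowel to 'i'; stems whose last vowel is 'i' repeat the first consonant+vowel as a prefix; stems whose last vowel is 'u' add -uv.
So wufer → luwufer.

luwufer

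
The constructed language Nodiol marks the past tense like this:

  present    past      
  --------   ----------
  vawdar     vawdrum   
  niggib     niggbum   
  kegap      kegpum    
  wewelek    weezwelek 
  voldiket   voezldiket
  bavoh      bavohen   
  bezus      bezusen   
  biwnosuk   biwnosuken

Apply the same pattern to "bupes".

buezpes

wewelek and biwnosuk both end in -k yet inflect differently (weezwelek, biwnosuken), so the final letter is not what conditions the rule; the last vowel is.
"bupes" has last vowel 'e'. The stems whose last vowel is 'e' (wewelek → weezwelek, voldiket → voezldiket) insert -ez- after the first vowel.
The other patterns: stems whose last vowel is 'a' or 'i' delete the last vowel and add -um; stems whose last vowel is 'o' or 'u' add -en.
So bupes → buezpes.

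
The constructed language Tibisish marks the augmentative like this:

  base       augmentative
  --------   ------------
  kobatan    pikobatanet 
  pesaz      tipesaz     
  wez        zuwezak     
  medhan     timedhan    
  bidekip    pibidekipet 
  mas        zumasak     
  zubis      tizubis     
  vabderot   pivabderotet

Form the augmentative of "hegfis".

tihegfis

wez and pesaz both end in -z yet inflect differently (zuwezak, tipesaz), so the final letter is not what conditions the rule; the number of vowels is.
"hegfis" has 2 vowels. The stems with 2 vowels (medhan → timedhan, pesaz → tipesaz, zubis → tizubis) add the prefix ti-.
The other patterns: stems with 1 vowel add zu- … -ak around the stem; stems with 3 vowels add pi- … -et around the stem.
So hegfis → tihegfis.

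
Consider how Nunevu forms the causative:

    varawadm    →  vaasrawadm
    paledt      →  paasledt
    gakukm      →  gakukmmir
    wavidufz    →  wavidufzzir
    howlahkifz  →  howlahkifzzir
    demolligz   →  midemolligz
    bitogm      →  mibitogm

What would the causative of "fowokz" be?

"fowokz" has second-to-last letter 'k'. The one such stem in the data (gakukm → gakukmmir) doubles the final consonant and adds -ir (as do wavidufz, howlahkifz), so the same rule applies.
So fowokz → fowokzzir.

fowokzzir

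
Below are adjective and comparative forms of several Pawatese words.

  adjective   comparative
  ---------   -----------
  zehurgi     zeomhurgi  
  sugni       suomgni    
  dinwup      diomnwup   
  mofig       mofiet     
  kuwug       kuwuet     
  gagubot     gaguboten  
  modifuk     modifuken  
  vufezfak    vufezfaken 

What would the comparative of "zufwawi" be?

zuomfwawi

zehurgi and mofig both have last vowel 'i' yet inflect differently (zeomhurgi, mofiet), so the last vowel is not what conditions the rule; the final letter is.
"zufwawi" ends in -i. The stems ending in -i (zehurgi → zeomhurgi, sugni → suomgni) insert -om- after the first vowel.
The other patterns: stems ending in -g drop the final letter and add -et; stems ending in -k or -t add -en.
So zufwawi → zuomfwawi.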